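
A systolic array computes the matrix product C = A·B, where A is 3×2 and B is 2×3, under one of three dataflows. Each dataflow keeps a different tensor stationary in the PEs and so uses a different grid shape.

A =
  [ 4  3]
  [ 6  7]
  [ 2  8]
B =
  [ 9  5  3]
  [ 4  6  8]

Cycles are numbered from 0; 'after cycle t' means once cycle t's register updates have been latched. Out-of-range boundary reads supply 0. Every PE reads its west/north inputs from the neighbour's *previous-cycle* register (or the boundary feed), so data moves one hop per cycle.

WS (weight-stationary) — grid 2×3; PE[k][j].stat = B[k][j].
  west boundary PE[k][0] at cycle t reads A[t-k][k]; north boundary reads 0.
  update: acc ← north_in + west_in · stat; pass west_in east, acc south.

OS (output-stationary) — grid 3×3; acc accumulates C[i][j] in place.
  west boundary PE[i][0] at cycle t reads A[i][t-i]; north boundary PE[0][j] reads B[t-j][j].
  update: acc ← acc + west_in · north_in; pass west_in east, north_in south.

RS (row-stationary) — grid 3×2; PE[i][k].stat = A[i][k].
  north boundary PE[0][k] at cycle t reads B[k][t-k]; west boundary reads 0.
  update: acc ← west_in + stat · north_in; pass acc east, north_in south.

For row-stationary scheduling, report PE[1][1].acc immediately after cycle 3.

RS on a 3×2 grid — tracing PE[1][1] and its feeders:
  @0  [0,1]  acc 0  |  →0  ↓0
  @0  [1,0]  acc 0  |  →0  ↓0
  @0  [1,1]  acc 0  |  →0  ↓0
  @1  [0,1]  acc 48  |  →48  ↓4
  @1  [1,0]  acc 54  |  →54  ↓9
  @1  [1,1]  acc 0  |  →0  ↓0
  @2  [0,1]  acc 38  |  →38  ↓6
  @2  [1,0]  acc 30  |  →30  ↓5
  @2  [1,1]  acc 82  |  →82  ↓4
  @3  [0,1]  acc 36  |  →36  ↓8
  @3  [1,0]  acc 18  |  →18  ↓3
  @3  [1,1]  acc 72  |  →72  ↓6

PE[1][1].acc = 72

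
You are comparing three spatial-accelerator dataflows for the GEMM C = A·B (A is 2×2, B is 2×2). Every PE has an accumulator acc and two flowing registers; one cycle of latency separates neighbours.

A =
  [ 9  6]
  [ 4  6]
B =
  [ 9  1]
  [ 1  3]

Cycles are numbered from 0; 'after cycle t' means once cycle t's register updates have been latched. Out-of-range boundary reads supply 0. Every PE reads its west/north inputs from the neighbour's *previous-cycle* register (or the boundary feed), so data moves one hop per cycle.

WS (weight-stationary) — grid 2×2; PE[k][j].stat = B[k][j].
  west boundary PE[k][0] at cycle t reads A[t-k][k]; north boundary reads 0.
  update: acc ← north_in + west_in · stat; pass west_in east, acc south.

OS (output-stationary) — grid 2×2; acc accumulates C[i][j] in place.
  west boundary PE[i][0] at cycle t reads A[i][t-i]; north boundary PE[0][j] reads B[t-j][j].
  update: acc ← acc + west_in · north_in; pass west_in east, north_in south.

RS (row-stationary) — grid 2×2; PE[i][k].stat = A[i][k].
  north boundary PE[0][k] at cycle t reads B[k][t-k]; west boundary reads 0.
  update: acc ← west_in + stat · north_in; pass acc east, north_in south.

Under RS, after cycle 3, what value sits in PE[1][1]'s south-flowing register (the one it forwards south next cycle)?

register = 3

Tracing RS — 2×2 array, target PE[1][1]:
  cycle 0: PE[0][1] → acc 0, east 0, south 0
  cycle 0: PE[1][0] → acc 0, east 0, south 0
  cycle 0: PE[1][1] → acc 0, east 0, south 0
  cycle 1: PE[0][1] → acc 87, east 87, south 1
  cycle 1: PE[1][0] → acc 36, east 36, south 9
  cycle 1: PE[1][1] → acc 0, east 0, south 0
  cycle 2: PE[0][1] → acc 27, east 27, south 3
  cycle 2: PE[1][0] → acc 4, east 4, south 1
  cycle 2: PE[1][1] → acc 42, east 42, south 1
  cycle 3: PE[0][1] → acc 0, east 0, south 0
  cycle 3: PE[1][0] → acc 0, east 0, south 0
  cycle 3: PE[1][1] → acc 22, east 22, south 3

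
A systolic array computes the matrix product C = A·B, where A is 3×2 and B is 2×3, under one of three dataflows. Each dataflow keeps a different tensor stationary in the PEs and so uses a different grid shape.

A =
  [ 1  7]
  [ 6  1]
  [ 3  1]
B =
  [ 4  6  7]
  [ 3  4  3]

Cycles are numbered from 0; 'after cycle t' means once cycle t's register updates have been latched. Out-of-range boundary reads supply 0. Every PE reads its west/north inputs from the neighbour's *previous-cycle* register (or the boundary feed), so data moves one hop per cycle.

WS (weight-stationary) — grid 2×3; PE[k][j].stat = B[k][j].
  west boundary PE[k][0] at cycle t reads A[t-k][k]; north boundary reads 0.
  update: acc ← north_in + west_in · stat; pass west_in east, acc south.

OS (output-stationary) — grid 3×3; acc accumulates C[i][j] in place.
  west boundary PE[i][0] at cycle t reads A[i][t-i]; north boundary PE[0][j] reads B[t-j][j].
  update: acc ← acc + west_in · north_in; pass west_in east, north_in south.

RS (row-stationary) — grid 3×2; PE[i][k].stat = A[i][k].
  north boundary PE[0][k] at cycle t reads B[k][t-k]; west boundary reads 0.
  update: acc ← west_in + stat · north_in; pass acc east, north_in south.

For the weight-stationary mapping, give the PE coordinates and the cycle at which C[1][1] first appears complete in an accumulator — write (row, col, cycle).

(row, col, cycle) = (1, 1, 3)

WS: C[1][1] accumulates in PE[1][1]:
  step 0 · PE1,1: acc=0; fwd→0 fwd↓0
  step 1 · PE1,1: acc=0; fwd→0 fwd↓0
  step 2 · PE1,1: acc=34; fwd→7 fwd↓34
  step 3 · PE1,1: acc=40; fwd→1 fwd↓40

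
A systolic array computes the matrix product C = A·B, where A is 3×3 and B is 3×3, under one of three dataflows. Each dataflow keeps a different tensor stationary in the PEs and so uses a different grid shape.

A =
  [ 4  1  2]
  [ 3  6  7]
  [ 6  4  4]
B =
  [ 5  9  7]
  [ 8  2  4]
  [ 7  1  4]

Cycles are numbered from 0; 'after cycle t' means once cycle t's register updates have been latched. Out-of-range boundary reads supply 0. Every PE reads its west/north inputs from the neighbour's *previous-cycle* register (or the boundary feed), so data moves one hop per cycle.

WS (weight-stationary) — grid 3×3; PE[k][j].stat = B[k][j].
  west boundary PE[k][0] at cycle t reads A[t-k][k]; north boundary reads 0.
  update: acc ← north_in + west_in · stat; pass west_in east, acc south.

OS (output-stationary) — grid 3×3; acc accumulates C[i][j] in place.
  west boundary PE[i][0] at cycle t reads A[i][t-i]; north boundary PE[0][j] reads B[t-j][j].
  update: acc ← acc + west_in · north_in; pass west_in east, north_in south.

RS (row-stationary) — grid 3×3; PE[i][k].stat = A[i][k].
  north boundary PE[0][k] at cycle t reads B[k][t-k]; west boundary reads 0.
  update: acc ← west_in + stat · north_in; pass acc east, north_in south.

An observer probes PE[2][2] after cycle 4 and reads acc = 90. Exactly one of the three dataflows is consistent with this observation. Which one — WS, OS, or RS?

WS (3×3 grid), PE[2][2]:
  c0 r2c2: 0 / 0 / 0
  c1 r2c2: 0 / 0 / 0
  c2 r2c2: 0 / 0 / 0
  c3 r2c2: 0 / 0 / 0
  c4 r2c2: 40 / 2 / 40
OS (3×3 grid), PE[2][2]:
  c0 r2c2: 0 / 0 / 0
  c1 r2c2: 0 / 0 / 0
  c2 r2c2: 0 / 0 / 0
  c3 r2c2: 0 / 0 / 0
  c4 r2c2: 42 / 6 / 7
RS (3×3 grid), PE[2][2]:
  c0 r2c2: 0 / 0 / 0
  c1 r2c2: 0 / 0 / 0
  c2 r2c2: 0 / 0 / 0
  c3 r2c2: 0 / 0 / 0
  c4 r2c2: 90 / 90 / 7

dataflow = RS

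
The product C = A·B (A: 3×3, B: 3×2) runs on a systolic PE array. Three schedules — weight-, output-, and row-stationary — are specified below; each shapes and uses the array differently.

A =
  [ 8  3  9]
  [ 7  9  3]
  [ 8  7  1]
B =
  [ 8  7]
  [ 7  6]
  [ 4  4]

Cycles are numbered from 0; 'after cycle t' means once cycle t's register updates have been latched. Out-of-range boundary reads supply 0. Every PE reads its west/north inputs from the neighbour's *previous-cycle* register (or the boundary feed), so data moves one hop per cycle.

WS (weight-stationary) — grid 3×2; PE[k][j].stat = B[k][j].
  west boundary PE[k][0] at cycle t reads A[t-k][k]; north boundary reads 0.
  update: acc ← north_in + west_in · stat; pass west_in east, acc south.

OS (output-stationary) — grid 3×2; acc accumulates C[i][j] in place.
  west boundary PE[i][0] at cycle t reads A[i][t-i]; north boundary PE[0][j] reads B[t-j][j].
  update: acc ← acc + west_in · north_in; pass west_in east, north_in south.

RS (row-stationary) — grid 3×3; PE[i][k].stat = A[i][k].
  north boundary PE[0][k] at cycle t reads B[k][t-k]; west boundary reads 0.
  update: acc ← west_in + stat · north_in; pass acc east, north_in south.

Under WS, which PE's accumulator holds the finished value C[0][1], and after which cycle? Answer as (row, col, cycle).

WS: C[0][1] accumulates in PE[2][1]:
  c0 r2c1: 0 / 0 / 0
  c1 r2c1: 0 / 0 / 0
  c2 r2c1: 0 / 0 / 0
  c3 r2c1: 110 / 9 / 110

(row, col, cycle) = (2, 1, 3)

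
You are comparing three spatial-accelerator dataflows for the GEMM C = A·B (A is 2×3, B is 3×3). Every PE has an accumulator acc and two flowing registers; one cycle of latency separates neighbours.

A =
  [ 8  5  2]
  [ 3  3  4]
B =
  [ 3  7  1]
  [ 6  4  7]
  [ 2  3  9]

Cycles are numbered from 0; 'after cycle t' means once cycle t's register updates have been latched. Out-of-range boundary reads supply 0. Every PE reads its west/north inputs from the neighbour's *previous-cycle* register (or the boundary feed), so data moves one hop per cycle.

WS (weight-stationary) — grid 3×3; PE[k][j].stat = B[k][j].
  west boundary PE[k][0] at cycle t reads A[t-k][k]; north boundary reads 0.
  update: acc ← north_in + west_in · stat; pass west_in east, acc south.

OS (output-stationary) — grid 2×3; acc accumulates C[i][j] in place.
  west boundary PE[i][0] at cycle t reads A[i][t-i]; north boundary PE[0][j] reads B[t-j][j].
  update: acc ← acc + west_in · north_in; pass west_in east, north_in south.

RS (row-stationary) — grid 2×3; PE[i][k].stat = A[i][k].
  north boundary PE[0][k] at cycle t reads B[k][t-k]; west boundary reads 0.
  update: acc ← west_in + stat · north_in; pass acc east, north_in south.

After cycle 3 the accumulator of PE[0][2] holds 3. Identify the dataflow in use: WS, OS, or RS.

WS [3×3] PE[0][2] across cycles:
  [0] (0,2) acc=0 (h:0 v:0)
  [1] (0,2) acc=0 (h:0 v:0)
  [2] (0,2) acc=8 (h:8 v:8)
  [3] (0,2) acc=3 (h:3 v:3)
OS [2×3] PE[0][2] across cycles:
  [0] (0,2) acc=0 (h:0 v:0)
  [1] (0,2) acc=0 (h:0 v:0)
  [2] (0,2) acc=8 (h:8 v:1)
  [3] (0,2) acc=43 (h:5 v:7)
RS [2×3] PE[0][2] across cycles:
  [0] (0,2) acc=0 (h:0 v:0)
  [1] (0,2) acc=0 (h:0 v:0)
  [2] (0,2) acc=58 (h:58 v:2)
  [3] (0,2) acc=82 (h:82 v:3)

dataflow = WS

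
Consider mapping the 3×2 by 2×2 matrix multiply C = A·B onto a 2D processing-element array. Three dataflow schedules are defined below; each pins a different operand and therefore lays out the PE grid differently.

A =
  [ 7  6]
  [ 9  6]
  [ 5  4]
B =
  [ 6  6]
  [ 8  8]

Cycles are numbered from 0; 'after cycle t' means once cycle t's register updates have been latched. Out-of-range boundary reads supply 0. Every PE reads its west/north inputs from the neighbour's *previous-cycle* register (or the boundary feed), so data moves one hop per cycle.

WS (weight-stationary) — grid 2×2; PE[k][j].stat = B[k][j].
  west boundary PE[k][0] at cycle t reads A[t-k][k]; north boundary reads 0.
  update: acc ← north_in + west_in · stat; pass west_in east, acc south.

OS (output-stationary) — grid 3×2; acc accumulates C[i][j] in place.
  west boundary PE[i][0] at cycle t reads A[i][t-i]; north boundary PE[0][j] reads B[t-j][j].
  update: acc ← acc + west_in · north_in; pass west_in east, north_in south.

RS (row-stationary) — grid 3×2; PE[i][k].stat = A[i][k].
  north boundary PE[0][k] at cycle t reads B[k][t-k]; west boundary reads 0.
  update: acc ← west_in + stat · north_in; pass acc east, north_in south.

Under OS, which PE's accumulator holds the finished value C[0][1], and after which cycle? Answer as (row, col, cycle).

(row, col, cycle) = (0, 1, 2)

Under OS, C[0][1] lands at PE[0][1]:
  step 0 · PE0,1: acc=0; fwd→0 fwd↓0
  step 1 · PE0,1: acc=42; fwd→7 fwd↓6
  step 2 · PE0,1: acc=90; fwd→6 fwd↓8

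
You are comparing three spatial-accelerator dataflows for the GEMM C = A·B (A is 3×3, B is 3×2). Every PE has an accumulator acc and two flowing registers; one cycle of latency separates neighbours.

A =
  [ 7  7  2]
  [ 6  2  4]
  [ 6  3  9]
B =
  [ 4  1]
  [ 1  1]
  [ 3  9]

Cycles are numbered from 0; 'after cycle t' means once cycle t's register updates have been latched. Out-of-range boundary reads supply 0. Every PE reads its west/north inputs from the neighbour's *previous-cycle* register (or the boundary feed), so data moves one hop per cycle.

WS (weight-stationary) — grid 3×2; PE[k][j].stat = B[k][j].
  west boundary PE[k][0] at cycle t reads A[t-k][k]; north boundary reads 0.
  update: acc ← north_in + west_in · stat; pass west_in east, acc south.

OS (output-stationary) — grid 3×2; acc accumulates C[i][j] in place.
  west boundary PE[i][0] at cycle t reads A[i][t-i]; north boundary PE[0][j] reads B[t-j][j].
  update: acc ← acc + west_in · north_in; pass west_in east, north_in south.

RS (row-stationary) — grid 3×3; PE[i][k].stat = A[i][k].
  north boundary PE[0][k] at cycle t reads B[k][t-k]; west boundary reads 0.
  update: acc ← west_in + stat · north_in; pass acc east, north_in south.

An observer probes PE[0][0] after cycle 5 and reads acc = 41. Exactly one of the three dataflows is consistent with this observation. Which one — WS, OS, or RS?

dataflow = OS

Under WS (3×2), PE[0][0]:
  @0  [0,0]  acc 28  |  →7  ↓28
  @1  [0,0]  acc 24  |  →6  ↓24
  @2  [0,0]  acc 24  |  →6  ↓24
  @3  [0,0]  acc 0  |  →0  ↓0
  @4  [0,0]  acc 0  |  →0  ↓0
  @5  [0,0]  acc 0  |  →0  ↓0
Under OS (3×2), PE[0][0]:
  @0  [0,0]  acc 28  |  →7  ↓4
  @1  [0,0]  acc 35  |  →7  ↓1
  @2  [0,0]  acc 41  |  →2  ↓3
  @3  [0,0]  acc 41  |  →0  ↓0
  @4  [0,0]  acc 41  |  →0  ↓0
  @5  [0,0]  acc 41  |  →0  ↓0
Under RS (3×3), PE[0][0]:
  @0  [0,0]  acc 28  |  →28  ↓4
  @1  [0,0]  acc 7  |  →7  ↓1
  @2  [0,0]  acc 0  |  →0  ↓0
  @3  [0,0]  acc 0  |  →0  ↓0
  @4  [0,0]  acc 0  |  →0  ↓0
  @5  [0,0]  acc 0  |  →0  ↓0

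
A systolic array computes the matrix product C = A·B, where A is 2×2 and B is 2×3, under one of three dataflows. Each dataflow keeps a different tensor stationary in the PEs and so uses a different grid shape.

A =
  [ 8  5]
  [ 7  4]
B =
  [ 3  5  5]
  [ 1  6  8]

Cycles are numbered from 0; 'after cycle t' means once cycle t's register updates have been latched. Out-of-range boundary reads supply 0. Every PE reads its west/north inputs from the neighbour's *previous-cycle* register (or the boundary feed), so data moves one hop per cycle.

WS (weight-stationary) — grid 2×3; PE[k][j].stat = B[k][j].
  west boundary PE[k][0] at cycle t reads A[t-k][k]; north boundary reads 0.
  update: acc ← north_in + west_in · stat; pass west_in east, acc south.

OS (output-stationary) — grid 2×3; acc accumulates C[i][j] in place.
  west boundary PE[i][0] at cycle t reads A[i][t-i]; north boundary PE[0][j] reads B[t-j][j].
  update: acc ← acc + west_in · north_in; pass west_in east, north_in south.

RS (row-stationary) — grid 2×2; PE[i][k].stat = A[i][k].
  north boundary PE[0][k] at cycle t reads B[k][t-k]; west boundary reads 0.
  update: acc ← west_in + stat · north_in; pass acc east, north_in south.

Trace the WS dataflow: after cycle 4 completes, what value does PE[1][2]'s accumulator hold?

PE[1][2].acc = 67

WS 2×3: PE[1][2] cycle-by-cycle (with neighbour feeds):
  @0  [0,2]  acc 0  |  →0  ↓0
  @0  [1,1]  acc 0  |  →0  ↓0
  @0  [1,2]  acc 0  |  →0  ↓0
  @1  [0,2]  acc 0  |  →0  ↓0
  @1  [1,1]  acc 0  |  →0  ↓0
  @1  [1,2]  acc 0  |  →0  ↓0
  @2  [0,2]  acc 40  |  →8  ↓40
  @2  [1,1]  acc 70  |  →5  ↓70
  @2  [1,2]  acc 0  |  →0  ↓0
  @3  [0,2]  acc 35  |  →7  ↓35
  @3  [1,1]  acc 59  |  →4  ↓59
  @3  [1,2]  acc 80  |  →5  ↓80
  @4  [0,2]  acc 0  |  →0  ↓0
  @4  [1,1]  acc 0  |  →0  ↓0
  @4  [1,2]  acc 67  |  →4  ↓67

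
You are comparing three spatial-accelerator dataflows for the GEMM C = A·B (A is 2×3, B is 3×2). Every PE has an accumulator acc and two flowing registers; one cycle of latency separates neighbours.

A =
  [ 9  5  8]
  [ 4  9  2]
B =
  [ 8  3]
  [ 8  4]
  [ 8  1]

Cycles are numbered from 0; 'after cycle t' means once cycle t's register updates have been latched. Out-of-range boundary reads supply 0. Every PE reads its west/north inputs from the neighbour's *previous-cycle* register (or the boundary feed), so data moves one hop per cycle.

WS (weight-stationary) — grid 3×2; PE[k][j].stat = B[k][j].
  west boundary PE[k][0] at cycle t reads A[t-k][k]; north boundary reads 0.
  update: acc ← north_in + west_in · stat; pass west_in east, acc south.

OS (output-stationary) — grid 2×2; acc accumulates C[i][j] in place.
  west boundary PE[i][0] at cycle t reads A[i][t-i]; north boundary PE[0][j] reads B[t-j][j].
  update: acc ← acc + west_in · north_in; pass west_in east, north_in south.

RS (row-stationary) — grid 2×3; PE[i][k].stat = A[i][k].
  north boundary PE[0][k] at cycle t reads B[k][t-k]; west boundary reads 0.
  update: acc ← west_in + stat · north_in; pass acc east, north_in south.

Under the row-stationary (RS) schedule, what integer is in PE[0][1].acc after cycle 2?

PE[0][1].acc = 47

RS 2×3: PE[0][1] cycle-by-cycle (with neighbour feeds):
  c0 r0c0: 72 / 72 / 8
  c0 r0c1: 0 / 0 / 0
  c1 r0c0: 27 / 27 / 3
  c1 r0c1: 112 / 112 / 8
  c2 r0c0: 0 / 0 / 0
  c2 r0c1: 47 / 47 / 4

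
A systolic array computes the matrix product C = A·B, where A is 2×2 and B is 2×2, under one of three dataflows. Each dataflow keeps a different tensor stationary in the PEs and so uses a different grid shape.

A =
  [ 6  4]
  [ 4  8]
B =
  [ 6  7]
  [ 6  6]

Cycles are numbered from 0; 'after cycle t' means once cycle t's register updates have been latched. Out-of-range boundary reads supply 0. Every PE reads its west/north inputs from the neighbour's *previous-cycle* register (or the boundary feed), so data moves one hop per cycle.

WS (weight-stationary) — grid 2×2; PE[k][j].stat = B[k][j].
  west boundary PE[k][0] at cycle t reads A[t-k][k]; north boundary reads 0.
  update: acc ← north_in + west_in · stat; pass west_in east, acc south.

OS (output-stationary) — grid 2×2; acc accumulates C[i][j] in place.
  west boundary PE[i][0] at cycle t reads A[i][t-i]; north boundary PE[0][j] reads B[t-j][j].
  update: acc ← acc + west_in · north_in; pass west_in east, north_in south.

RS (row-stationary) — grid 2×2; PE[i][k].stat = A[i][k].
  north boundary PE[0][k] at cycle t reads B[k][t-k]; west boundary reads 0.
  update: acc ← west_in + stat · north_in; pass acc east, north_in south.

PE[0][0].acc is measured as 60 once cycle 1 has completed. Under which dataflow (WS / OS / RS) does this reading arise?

dataflow = OS

WS (2×2 grid), PE[0][0]:
  0: (0,0).acc=36  regs=<6,36>
  1: (0,0).acc=24  regs=<4,24>
OS (2×2 grid), PE[0][0]:
  0: (0,0).acc=36  regs=<6,6>
  1: (0,0).acc=60  regs=<4,6>
RS (2×2 grid), PE[0][0]:
  0: (0,0).acc=36  regs=<36,6>
  1: (0,0).acc=42  regs=<42,7>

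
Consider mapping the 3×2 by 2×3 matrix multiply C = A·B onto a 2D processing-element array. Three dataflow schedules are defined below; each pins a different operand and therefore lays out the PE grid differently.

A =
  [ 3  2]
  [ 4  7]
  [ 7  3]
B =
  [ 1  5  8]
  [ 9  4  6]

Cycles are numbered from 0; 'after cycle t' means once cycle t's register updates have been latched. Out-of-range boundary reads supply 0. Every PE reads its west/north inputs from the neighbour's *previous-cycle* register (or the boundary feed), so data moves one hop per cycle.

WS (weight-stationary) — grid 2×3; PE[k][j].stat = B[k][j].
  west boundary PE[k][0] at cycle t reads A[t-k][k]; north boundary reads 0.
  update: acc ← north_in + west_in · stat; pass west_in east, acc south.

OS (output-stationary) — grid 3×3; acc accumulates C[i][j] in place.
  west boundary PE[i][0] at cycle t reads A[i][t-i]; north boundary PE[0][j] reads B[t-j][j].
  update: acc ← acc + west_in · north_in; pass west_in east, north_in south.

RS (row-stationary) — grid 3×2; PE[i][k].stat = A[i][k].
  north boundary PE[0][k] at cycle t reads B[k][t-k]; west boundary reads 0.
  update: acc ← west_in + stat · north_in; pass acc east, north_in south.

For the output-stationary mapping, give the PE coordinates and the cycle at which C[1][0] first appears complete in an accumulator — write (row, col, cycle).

Under OS, C[1][0] lands at PE[1][0]:
  after 0 — PE[1][0] acc=0, pass-E 0, pass-S 0
  after 1 — PE[1][0] acc=4, pass-E 4, pass-S 1
  after 2 — PE[1][0] acc=67, pass-E 7, pass-S 9

(row, col, cycle) = (1, 0, 2)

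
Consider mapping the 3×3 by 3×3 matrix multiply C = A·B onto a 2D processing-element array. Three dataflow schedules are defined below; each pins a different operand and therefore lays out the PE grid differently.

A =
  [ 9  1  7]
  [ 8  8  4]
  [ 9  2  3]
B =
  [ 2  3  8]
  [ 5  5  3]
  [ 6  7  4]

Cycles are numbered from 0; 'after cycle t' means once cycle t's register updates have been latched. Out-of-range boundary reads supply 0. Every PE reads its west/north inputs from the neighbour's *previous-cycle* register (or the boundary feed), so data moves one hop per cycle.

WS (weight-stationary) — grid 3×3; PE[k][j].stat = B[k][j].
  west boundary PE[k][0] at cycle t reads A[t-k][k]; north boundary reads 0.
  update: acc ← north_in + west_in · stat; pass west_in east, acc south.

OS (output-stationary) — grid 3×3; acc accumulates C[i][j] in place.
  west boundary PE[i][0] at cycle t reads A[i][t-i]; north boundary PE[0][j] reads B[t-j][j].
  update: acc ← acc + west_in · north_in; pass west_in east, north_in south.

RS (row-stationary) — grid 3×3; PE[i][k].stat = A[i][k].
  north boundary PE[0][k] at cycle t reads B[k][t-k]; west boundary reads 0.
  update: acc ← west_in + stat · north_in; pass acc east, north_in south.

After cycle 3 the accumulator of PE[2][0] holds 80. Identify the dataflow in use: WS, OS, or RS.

dataflow = WS

Under WS (3×3), PE[2][0]:
  after 0 — PE[2][0] acc=0, pass-E 0, pass-S 0
  after 1 — PE[2][0] acc=0, pass-E 0, pass-S 0
  after 2 — PE[2][0] acc=65, pass-E 7, pass-S 65
  after 3 — PE[2][0] acc=80, pass-E 4, pass-S 80
Under OS (3×3), PE[2][0]:
  after 0 — PE[2][0] acc=0, pass-E 0, pass-S 0
  after 1 — PE[2][0] acc=0, pass-E 0, pass-S 0
  after 2 — PE[2][0] acc=18, pass-E 9, pass-S 2
  after 3 — PE[2][0] acc=28, pass-E 2, pass-S 5
Under RS (3×3), PE[2][0]:
  after 0 — PE[2][0] acc=0, pass-E 0, pass-S 0
  after 1 — PE[2][0] acc=0, pass-E 0, pass-S 0
  after 2 — PE[2][0] acc=18, pass-E 18, pass-S 2
  after 3 — PE[2][0] acc=27, pass-E 27, pass-S 3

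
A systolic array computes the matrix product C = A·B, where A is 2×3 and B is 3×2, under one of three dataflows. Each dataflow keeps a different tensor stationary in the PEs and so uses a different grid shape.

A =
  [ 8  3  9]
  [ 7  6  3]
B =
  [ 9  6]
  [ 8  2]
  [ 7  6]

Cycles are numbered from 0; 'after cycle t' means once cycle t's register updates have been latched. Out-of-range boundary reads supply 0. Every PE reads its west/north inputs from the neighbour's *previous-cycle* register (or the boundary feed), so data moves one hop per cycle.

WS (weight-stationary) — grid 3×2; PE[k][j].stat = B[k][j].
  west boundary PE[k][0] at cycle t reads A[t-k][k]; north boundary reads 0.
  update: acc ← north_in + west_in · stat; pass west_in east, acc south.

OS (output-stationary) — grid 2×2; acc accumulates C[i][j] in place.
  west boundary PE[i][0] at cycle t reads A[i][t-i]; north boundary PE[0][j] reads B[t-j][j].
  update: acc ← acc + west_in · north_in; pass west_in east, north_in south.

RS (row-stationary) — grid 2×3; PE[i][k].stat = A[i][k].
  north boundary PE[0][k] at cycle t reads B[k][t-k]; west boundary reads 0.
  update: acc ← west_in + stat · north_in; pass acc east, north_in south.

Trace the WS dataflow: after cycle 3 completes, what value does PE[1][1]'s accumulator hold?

WS (3×2). Following PE[1][1] plus its west/north inputs:
  step 0 · PE0,1: acc=0; fwd→0 fwd↓0
  step 0 · PE1,0: acc=0; fwd→0 fwd↓0
  step 0 · PE1,1: acc=0; fwd→0 fwd↓0
  step 1 · PE0,1: acc=48; fwd→8 fwd↓48
  step 1 · PE1,0: acc=96; fwd→3 fwd↓96
  step 1 · PE1,1: acc=0; fwd→0 fwd↓0
  step 2 · PE0,1: acc=42; fwd→7 fwd↓42
  step 2 · PE1,0: acc=111; fwd→6 fwd↓111
  step 2 · PE1,1: acc=54; fwd→3 fwd↓54
  step 3 · PE0,1: acc=0; fwd→0 fwd↓0
  step 3 · PE1,0: acc=0; fwd→0 fwd↓0
  step 3 · PE1,1: acc=54; fwd→6 fwd↓54

PE[1][1].acc = 54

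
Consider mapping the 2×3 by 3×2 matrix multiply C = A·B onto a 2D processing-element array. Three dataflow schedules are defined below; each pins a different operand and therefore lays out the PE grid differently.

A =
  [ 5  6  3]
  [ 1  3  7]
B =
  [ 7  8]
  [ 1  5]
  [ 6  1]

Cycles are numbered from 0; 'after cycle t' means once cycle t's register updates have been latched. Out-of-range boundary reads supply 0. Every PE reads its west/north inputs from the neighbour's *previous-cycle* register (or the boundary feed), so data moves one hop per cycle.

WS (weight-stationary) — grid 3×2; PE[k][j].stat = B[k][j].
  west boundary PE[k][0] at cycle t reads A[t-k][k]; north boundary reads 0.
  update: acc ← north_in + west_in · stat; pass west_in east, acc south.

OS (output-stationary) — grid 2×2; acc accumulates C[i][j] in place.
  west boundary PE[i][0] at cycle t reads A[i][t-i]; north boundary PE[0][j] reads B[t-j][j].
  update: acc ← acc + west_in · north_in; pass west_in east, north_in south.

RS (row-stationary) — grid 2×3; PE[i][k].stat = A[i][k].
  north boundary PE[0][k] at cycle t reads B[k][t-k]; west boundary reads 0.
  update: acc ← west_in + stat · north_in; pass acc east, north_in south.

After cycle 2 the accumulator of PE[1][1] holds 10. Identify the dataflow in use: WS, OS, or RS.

WS [3×2] PE[1][1] across cycles:
  t=0 PE[1][1]: acc=0 h=0 v=0
  t=1 PE[1][1]: acc=0 h=0 v=0
  t=2 PE[1][1]: acc=70 h=6 v=70
OS [2×2] PE[1][1] across cycles:
  t=0 PE[1][1]: acc=0 h=0 v=0
  t=1 PE[1][1]: acc=0 h=0 v=0
  t=2 PE[1][1]: acc=8 h=1 v=8
RS [2×3] PE[1][1] across cycles:
  t=0 PE[1][1]: acc=0 h=0 v=0
  t=1 PE[1][1]: acc=0 h=0 v=0
  t=2 PE[1][1]: acc=10 h=10 v=1

dataflow = RS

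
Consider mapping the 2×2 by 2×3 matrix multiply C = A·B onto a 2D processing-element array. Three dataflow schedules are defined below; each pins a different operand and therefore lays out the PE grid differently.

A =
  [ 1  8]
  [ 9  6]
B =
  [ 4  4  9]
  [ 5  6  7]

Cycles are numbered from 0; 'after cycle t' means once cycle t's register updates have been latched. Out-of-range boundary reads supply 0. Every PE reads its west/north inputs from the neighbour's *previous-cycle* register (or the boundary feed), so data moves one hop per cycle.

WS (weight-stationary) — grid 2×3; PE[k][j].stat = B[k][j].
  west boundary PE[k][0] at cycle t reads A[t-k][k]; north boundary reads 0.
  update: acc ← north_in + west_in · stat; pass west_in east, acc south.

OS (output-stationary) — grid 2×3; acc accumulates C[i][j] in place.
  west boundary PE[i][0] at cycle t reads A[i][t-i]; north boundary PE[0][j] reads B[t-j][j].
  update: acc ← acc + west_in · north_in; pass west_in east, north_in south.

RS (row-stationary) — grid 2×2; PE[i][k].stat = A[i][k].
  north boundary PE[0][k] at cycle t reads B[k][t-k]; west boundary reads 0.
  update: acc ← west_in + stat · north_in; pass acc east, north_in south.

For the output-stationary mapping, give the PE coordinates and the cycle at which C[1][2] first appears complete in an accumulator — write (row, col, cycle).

(row, col, cycle) = (1, 2, 4)

OS: C[1][2] accumulates in PE[1][2]:
  step 0 · PE1,2: acc=0; fwd→0 fwd↓0
  step 1 · PE1,2: acc=0; fwd→0 fwd↓0
  step 2 · PE1,2: acc=0; fwd→0 fwd↓0
  step 3 · PE1,2: acc=81; fwd→9 fwd↓9
  step 4 · PE1,2: acc=123; fwd→6 fwd↓7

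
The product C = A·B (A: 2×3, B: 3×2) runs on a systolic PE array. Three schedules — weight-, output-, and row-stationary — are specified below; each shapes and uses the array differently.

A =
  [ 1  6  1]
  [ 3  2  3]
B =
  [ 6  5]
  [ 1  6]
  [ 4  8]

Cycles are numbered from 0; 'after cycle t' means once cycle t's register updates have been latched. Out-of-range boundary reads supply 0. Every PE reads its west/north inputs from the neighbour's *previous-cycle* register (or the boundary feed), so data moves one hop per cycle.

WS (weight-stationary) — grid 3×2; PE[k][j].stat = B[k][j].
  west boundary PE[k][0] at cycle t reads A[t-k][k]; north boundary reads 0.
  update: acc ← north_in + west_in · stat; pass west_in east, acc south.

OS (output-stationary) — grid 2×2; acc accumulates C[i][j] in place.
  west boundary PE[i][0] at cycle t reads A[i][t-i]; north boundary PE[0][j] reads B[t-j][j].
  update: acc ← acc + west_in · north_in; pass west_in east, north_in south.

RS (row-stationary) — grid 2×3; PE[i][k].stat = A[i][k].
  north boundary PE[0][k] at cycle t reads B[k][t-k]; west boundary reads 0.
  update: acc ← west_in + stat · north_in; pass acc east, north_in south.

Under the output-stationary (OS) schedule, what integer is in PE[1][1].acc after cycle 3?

PE[1][1].acc = 27

OS 2×2: PE[1][1] cycle-by-cycle (with neighbour feeds):
  c0 r0c1: 0 / 0 / 0
  c0 r1c0: 0 / 0 / 0
  c0 r1c1: 0 / 0 / 0
  c1 r0c1: 5 / 1 / 5
  c1 r1c0: 18 / 3 / 6
  c1 r1c1: 0 / 0 / 0
  c2 r0c1: 41 / 6 / 6
  c2 r1c0: 20 / 2 / 1
  c2 r1c1: 15 / 3 / 5
  c3 r0c1: 49 / 1 / 8
  c3 r1c0: 32 / 3 / 4
  c3 r1c1: 27 / 2 / 6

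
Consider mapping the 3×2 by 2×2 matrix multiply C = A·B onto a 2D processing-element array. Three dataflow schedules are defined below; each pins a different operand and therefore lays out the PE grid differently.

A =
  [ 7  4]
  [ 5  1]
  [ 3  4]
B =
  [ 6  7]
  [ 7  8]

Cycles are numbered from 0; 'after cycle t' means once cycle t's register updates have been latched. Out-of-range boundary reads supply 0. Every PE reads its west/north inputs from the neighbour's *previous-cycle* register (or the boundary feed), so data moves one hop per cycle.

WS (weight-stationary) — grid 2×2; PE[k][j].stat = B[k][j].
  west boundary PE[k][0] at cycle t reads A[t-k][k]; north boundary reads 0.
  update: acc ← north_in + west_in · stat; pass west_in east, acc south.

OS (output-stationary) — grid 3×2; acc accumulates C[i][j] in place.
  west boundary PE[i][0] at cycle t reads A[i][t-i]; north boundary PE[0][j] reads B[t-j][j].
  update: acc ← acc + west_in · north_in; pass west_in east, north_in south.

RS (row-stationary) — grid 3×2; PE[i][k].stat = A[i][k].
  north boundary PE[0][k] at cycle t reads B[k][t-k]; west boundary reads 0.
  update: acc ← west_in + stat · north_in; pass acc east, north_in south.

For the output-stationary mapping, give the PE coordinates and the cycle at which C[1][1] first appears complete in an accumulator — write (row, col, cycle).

OS — PE[1][1] is where C[1][1] collects:
  [0] (1,1) acc=0 (h:0 v:0)
  [1] (1,1) acc=0 (h:0 v:0)
  [2] (1,1) acc=35 (h:5 v:7)
  [3] (1,1) acc=43 (h:1 v:8)

(row, col, cycle) = (1, 1, 3)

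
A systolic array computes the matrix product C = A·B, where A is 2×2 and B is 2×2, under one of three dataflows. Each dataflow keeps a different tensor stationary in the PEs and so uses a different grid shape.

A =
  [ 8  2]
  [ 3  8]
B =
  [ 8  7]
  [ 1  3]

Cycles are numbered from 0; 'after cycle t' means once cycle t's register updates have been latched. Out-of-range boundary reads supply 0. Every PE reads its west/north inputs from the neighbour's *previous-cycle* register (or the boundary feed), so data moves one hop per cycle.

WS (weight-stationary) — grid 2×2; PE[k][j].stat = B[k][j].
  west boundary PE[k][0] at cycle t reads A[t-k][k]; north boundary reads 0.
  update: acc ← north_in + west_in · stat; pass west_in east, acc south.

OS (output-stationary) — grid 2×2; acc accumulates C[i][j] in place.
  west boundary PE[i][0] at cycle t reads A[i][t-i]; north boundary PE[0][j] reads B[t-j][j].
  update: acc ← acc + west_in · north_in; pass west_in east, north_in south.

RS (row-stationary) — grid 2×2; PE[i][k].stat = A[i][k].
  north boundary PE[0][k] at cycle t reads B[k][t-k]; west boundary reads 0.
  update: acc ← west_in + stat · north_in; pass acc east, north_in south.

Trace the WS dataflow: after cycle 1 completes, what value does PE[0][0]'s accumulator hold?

PE[0][0].acc = 24

Tracing WS — 2×2 array, target PE[0][0]:
  step 0 · PE0,0: acc=64; fwd→8 fwd↓64
  step 1 · PE0,0: acc=24; fwd→3 fwd↓24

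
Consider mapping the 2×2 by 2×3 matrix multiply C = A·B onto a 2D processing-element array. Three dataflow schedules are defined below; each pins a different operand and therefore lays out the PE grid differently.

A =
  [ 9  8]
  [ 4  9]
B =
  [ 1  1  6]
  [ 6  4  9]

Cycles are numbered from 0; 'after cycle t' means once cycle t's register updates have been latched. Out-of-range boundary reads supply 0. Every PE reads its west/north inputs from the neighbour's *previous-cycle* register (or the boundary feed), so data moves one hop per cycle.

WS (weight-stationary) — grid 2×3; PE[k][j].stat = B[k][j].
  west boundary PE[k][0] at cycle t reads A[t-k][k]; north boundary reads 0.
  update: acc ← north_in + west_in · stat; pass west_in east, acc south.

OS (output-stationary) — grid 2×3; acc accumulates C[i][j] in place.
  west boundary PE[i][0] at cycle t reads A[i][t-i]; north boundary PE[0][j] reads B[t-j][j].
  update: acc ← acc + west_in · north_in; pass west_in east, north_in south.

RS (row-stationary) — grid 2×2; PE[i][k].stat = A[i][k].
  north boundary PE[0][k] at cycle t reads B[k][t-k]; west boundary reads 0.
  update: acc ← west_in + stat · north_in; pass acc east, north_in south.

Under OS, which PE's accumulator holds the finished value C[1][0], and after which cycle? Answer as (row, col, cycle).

(row, col, cycle) = (1, 0, 2)

Under OS, C[1][0] lands at PE[1][0]:
  after 0 — PE[1][0] acc=0, pass-E 0, pass-S 0
  after 1 — PE[1][0] acc=4, pass-E 4, pass-S 1
  after 2 — PE[1][0] acc=58, pass-E 9, pass-S 6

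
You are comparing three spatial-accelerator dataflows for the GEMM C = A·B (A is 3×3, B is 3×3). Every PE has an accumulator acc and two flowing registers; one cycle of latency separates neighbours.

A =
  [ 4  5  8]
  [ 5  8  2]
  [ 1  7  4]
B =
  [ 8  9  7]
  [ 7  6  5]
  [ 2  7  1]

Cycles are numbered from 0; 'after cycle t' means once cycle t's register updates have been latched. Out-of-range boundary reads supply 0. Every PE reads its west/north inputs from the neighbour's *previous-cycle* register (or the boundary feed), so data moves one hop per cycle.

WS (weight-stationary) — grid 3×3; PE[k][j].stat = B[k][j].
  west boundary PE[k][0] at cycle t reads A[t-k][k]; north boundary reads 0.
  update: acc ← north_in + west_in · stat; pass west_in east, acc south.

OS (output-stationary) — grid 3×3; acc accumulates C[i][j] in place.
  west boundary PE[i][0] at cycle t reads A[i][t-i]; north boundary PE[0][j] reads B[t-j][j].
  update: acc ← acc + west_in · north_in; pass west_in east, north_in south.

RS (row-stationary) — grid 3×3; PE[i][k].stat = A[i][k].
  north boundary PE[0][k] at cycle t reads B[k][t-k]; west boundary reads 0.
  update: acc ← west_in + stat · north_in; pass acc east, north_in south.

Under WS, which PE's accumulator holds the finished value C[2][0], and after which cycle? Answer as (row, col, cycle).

WS — PE[2][0] is where C[2][0] collects:
  step 0 · PE2,0: acc=0; fwd→0 fwd↓0
  step 1 · PE2,0: acc=0; fwd→0 fwd↓0
  step 2 · PE2,0: acc=83; fwd→8 fwd↓83
  step 3 · PE2,0: acc=100; fwd→2 fwd↓100
  step 4 · PE2,0: acc=65; fwd→4 fwd↓65

(row, col, cycle) = (2, 0, 4)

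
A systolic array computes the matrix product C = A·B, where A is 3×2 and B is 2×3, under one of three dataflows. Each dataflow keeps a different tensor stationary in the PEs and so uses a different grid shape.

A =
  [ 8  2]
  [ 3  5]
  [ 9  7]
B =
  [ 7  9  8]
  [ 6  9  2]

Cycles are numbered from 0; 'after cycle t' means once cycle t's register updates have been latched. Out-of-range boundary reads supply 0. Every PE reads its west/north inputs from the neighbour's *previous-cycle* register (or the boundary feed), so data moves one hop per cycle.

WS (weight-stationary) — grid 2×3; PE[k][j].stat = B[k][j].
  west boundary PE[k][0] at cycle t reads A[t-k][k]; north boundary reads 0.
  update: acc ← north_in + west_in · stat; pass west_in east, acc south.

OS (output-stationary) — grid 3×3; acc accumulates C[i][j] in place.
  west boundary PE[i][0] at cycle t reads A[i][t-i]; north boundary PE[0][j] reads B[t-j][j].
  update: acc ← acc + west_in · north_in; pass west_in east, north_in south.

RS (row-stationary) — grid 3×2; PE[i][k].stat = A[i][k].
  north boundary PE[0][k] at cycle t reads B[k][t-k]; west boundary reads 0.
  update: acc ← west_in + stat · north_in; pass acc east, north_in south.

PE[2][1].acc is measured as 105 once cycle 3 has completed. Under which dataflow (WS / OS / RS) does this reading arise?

WS (2×3): PE[2][1] does not exist.
Under OS (3×3), PE[2][1]:
  [0] (2,1) acc=0 (h:0 v:0)
  [1] (2,1) acc=0 (h:0 v:0)
  [2] (2,1) acc=0 (h:0 v:0)
  [3] (2,1) acc=81 (h:9 v:9)
Under RS (3×2), PE[2][1]:
  [0] (2,1) acc=0 (h:0 v:0)
  [1] (2,1) acc=0 (h:0 v:0)
  [2] (2,1) acc=0 (h:0 v:0)
  [3] (2,1) acc=105 (h:105 v:6)

dataflow = RS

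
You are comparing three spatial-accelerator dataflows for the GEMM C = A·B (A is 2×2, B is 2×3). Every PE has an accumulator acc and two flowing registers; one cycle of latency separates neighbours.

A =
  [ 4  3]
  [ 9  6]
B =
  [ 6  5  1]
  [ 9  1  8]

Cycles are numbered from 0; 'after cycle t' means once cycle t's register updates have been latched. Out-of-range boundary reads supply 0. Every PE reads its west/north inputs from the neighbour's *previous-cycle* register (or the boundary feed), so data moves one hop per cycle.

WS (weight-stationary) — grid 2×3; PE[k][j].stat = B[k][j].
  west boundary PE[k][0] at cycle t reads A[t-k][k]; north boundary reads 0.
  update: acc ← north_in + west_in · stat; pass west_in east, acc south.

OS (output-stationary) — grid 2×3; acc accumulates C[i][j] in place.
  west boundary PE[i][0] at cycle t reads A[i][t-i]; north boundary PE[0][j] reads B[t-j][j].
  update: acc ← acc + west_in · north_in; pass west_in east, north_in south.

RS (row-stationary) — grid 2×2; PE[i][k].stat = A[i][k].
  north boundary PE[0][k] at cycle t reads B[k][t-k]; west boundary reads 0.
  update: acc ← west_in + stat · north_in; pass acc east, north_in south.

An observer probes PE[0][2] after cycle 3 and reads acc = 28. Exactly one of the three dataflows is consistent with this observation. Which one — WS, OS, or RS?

— WS: 2×3; PE[0][2] trace:
  after 0 — PE[0][2] acc=0, pass-E 0, pass-S 0
  after 1 — PE[0][2] acc=0, pass-E 0, pass-S 0
  after 2 — PE[0][2] acc=4, pass-E 4, pass-S 4
  after 3 — PE[0][2] acc=9, pass-E 9, pass-S 9
— OS: 2×3; PE[0][2] trace:
  after 0 — PE[0][2] acc=0, pass-E 0, pass-S 0
  after 1 — PE[0][2] acc=0, pass-E 0, pass-S 0
  after 2 — PE[0][2] acc=4, pass-E 4, pass-S 1
  after 3 — PE[0][2] acc=28, pass-E 3, pass-S 8
— RS: 2×2 array has no PE[0][2].

dataflow = OS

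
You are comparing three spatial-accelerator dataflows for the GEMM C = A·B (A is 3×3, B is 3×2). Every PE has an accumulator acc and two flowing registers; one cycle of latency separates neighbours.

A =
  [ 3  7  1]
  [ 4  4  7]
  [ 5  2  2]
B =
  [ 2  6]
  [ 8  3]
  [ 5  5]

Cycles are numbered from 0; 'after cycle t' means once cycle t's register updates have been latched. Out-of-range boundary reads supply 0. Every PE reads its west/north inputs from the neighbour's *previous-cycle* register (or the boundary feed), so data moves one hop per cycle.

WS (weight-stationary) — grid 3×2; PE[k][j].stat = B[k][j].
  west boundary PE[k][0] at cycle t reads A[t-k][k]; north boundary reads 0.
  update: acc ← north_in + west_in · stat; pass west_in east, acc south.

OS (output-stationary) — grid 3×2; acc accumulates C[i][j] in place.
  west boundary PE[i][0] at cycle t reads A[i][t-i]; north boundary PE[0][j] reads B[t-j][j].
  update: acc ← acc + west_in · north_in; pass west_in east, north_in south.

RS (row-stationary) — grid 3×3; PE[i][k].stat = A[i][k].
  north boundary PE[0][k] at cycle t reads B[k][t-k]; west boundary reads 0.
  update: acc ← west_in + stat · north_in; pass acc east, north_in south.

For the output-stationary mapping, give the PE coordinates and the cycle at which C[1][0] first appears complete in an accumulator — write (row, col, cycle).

Under OS, C[1][0] lands at PE[1][0]:
  step 0 · PE1,0: acc=0; fwd→0 fwd↓0
  step 1 · PE1,0: acc=8; fwd→4 fwd↓2
  step 2 · PE1,0: acc=40; fwd→4 fwd↓8
  step 3 · PE1,0: acc=75; fwd→7 fwd↓5

(row, col, cycle) = (1, 0, 3)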